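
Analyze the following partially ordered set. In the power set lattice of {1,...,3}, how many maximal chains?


A maximal chain goes from the minimum element to a maximal element via cover relations.
Counting all min-to-max paths in the cover graph.
Total maximal chains: 6


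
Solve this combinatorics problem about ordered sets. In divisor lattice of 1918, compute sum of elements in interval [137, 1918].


Interval [137,1918] in divisors of 1918: [137, 274, 959, 1918]
Sum = 3288


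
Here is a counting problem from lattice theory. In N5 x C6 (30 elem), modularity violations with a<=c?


Modular law: if a <= c then a v (b ^ c) = (a v b) ^ c.
Check all triples (a,b,c) with a <= c among 30 elements.
  e.g. a=(a,0), b=(c,0), c=(b,0): lhs=(a,0) != rhs=(b,0)
  e.g. a=(a,0), b=(c,1), c=(b,0): lhs=(a,0) != rhs=(b,0)
Total violating triples: 126


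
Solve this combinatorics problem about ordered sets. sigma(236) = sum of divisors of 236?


sigma(n) = sum of divisors.
Divisors of 236: [1, 2, 4, 59, 118, 236]
Sum = 420


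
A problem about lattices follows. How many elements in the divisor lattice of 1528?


Divisors of 1528: [1, 2, 4, 8, 191, 382, 764, 1528]
Count: 8


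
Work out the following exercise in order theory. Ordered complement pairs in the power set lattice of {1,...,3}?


Complement pair (a,b): a meet b = bottom, a join b = top.
Here: A intersect B = {} and A union B = {1,...,3}.
Pairs found: ({},{1,2,3}), ({1},{2,3}), ({2},{1,3}), ({3},{1,2}), ... (4 more)
Total ordered pairs: 8


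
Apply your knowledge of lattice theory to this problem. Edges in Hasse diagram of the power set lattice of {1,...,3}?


A cover relation a -< b holds when a < b with no c strictly between.
Cover relations:
  {} -< {1}
  {} -< {2}
  {} -< {3}
  {1} -< {1,2}
  {1} -< {1,3}
  {2} -< {1,2}
  {2} -< {2,3}
  {3} -< {1,3}
  ...4 more
Total: 12


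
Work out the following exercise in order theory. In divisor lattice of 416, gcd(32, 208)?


Meet=gcd.
gcd(32,208)=16


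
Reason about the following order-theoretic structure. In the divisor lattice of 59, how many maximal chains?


A maximal chain goes from the minimum element to a maximal element via cover relations.
Counting all min-to-max paths in the cover graph.
Total maximal chains: 1


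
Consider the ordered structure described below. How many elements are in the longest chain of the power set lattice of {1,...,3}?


A chain is a totally ordered subset; we count the number of elements in a maximum chain.
Compute, for each element x, the size of the longest chain ending at x:
  {}: 1
  {1}: 2
  {2}: 2
  {3}: 2
  {1,2}: 3
  {1,3}: 3
  ...
A maximum chain: {} < {1} < {1,2} < {1,2,3}
Number of elements in the longest chain: 4


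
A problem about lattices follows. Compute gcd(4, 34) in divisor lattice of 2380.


In a divisor lattice, meet = gcd (greatest common divisor).
By Euclidean algorithm or factoring: gcd(4,34) = 2


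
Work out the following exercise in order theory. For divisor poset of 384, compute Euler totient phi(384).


phi(n) = n * prod_{p|n} (1 - 1/p).
Prime divisors of 384: [2, 3]
phi(384) = 384 * (1 - 1/2) * (1 - 1/3)
phi(384) = 128


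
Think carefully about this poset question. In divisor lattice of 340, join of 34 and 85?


In a divisor lattice, join = lcm (least common multiple).
gcd(34,85) = 17
lcm(34,85) = 34*85/gcd = 2890/17 = 170


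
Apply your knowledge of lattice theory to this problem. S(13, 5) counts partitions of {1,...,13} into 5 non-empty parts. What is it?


S(n,k) = k*S(n-1,k) + S(n-1,k-1).
S(12,5) = 1379400, S(12,4) = 611501
S(13,5) = 5*1379400 + 611501 = 6897000 + 611501
S(13,5) = 7508501


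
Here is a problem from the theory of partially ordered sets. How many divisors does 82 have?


Divisors of 82: [1, 2, 41, 82]
Count: 4


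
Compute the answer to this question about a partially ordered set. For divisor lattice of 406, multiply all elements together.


Divisors of 406: [1, 2, 7, 14, 29, 58, 203, 406]
Product = n^(d(n)/2) = 406^(8/2)
Product = 27170906896


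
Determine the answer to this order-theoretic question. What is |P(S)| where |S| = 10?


Power set = 2^n.
2^10 = 1024


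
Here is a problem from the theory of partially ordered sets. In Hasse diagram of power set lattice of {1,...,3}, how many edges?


A cover relation a -< b holds when a < b with no c strictly between.
Cover relations:
  {} -< {1}
  {} -< {2}
  {} -< {3}
  {1} -< {1,2}
  {1} -< {1,3}
  {2} -< {1,2}
  {2} -< {2,3}
  {3} -< {1,3}
  ...4 more
Total: 12


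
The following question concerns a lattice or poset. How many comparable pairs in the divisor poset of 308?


A comparable pair {a,b} has a < b or b < a in the order.
Count unordered pairs where one element is strictly below the other.
Examples: {1,2}, {1,4}, {1,7}, {1,11}, ...
Total comparable pairs: 42


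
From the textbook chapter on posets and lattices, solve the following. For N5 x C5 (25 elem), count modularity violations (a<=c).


Modular law: if a <= c then a v (b ^ c) = (a v b) ^ c.
Check all triples (a,b,c) with a <= c among 25 elements.
  e.g. a=(a,0), b=(c,0), c=(b,0): lhs=(a,0) != rhs=(b,0)
  e.g. a=(a,0), b=(c,1), c=(b,0): lhs=(a,0) != rhs=(b,0)
Total violating triples: 75


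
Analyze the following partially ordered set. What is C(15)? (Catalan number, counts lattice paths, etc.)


C(n) = C(2n, n) / (n+1).
C(30, 15) = 155117520
C(15) = 155117520 / 16 = 9694845


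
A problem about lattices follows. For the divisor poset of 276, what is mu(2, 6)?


In a divisor lattice, mu(a,b) = mu(b/a) where mu is the classical Mobius function.
b/a = 6/2 = 3
Prime factorization of 3: primes [3]
3 is squarefree with 1 prime factor(s), so mu(3) = (-1)^1 = -1


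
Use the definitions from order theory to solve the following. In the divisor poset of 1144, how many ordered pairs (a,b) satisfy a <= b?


The order relation is {(a,b) : a <= b}, reflexive so it includes (a,a).
Examples: (1,1), (1,104), (1,11), (1,1144), (1,13), ...
Total ordered pairs: 90


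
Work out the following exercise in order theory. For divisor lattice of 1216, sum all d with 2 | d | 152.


Interval [2,152] in divisors of 1216: [2, 4, 8, 38, 76, 152]
Sum = 280


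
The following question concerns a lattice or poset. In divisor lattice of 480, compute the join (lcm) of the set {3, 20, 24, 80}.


In a divisor lattice, join = lcm (least common multiple).
Compute lcm iteratively: start with first element, then lcm(current, next).
Elements: [3, 20, 24, 80]
lcm(3,20) = 60
lcm(60,24) = 120
lcm(120,80) = 240
Final lcm = 240


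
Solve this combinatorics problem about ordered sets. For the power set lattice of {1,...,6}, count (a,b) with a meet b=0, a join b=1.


Complement pair (a,b): a meet b = bottom, a join b = top.
Here: A intersect B = {} and A union B = {1,...,6}.
Pairs found: ({},{1,2,3,4,5,6}), ({1},{2,3,4,5,6}), ({2},{1,3,4,5,6}), ({3},{1,2,4,5,6}), ... (60 more)
Total ordered pairs: 64


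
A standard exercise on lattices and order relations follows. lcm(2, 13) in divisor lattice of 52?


Join=lcm.
gcd(2,13)=1
lcm=26


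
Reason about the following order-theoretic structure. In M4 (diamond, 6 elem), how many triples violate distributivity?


Distributive law: a ^ (b v c) = (a ^ b) v (a ^ c).
Check all 6^3 = 216 ordered triples (a,b,c).
  e.g. a=a1, b=a2, c=a3: lhs=a1 != rhs=0
  e.g. a=a1, b=a2, c=a4: lhs=a1 != rhs=0
Total violating triples: 24


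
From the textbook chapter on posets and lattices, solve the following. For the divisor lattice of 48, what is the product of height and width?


Height = length of longest chain minus 1; width = size of largest antichain.
A maximum chain: 1 | 3 | 6 | 12 | 24 | 48  (height 5).
A maximum antichain: {2, 3}  (width 2).
Product = 5 * 2 = 10


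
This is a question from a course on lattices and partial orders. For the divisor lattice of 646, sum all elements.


sigma(n) = sum of divisors.
Divisors of 646: [1, 2, 17, 19, 34, 38, 323, 646]
Sum = 1080


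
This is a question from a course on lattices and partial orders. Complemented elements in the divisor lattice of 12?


An element a is complemented if some b has a meet b = bottom, a join b = top.
a is complemented iff gcd(a, n/a)=1, i.e. a is a unitary divisor of 12.
Complemented elements: 1, 3, 4, 12
Count: 4


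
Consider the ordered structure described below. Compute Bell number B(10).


B(n) = number of set partitions of an n-element set.
B(n) satisfies the recurrence: B(n+1) = sum_k C(n,k)*B(k).
B(10) = 115975


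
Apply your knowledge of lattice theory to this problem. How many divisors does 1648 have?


Divisors of 1648: [1, 2, 4, 8, 16, 103, 206, 412, 824, 1648]
Count: 10


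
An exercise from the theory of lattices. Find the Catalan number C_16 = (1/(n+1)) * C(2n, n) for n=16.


C(n) = C(2n, n) / (n+1).
C(32, 16) = 601080390
C(16) = 601080390 / 17 = 35357670


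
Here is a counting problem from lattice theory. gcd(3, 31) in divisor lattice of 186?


Meet=gcd.
gcd(3,31)=1


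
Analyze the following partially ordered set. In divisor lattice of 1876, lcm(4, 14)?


Join=lcm.
gcd(4,14)=2
lcm=28


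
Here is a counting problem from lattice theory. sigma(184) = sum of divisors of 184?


sigma(n) = sum of divisors.
Divisors of 184: [1, 2, 4, 8, 23, 46, 92, 184]
Sum = 360


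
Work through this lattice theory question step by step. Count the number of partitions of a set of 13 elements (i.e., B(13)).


B(n) = number of set partitions of an n-element set.
B(n) satisfies the recurrence: B(n+1) = sum_k C(n,k)*B(k).
B(13) = 27644437


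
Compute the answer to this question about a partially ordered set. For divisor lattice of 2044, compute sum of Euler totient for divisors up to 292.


Divisors of 2044 up to 292: [1, 2, 4, 7, 14, 28, 73, 146, 292]
phi values: [1, 1, 2, 6, 6, 12, 72, 72, 144]
Sum = 316


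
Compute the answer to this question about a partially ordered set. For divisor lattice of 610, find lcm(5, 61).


In a divisor lattice, join = lcm (least common multiple).
Compute lcm iteratively: start with first element, then lcm(current, next).
Elements: [5, 61]
lcm(5,61) = 305
Final lcm = 305


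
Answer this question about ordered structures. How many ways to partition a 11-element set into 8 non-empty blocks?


S(n,k) = k*S(n-1,k) + S(n-1,k-1).
S(10,8) = 750, S(10,7) = 5880
S(11,8) = 8*750 + 5880 = 6000 + 5880
S(11,8) = 11880


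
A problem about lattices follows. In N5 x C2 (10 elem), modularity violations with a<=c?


Modular law: if a <= c then a v (b ^ c) = (a v b) ^ c.
Check all triples (a,b,c) with a <= c among 10 elements.
  e.g. a=(a,0), b=(c,0), c=(b,0): lhs=(a,0) != rhs=(b,0)
  e.g. a=(a,0), b=(c,1), c=(b,0): lhs=(a,0) != rhs=(b,0)
Total violating triples: 6


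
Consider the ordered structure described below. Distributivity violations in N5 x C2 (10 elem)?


Distributive law: a ^ (b v c) = (a ^ b) v (a ^ c).
Check all 10^3 = 1000 ordered triples (a,b,c).
  e.g. a=(b,0), b=(a,0), c=(c,0): lhs=(b,0) != rhs=(a,0)
  e.g. a=(b,0), b=(a,0), c=(c,1): lhs=(b,0) != rhs=(a,0)
Total violating triples: 16


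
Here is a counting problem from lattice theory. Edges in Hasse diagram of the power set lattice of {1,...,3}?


A cover relation a -< b holds when a < b with no c strictly between.
Cover relations:
  {} -< {1}
  {} -< {2}
  {} -< {3}
  {1} -< {1,2}
  {1} -< {1,3}
  {2} -< {1,2}
  {2} -< {2,3}
  {3} -< {1,3}
  ...4 more
Total: 12


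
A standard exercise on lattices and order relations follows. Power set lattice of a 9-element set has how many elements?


Power set = 2^n.
2^9 = 512


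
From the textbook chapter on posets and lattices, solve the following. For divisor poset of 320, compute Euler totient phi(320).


phi(n) = n * prod_{p|n} (1 - 1/p).
Prime divisors of 320: [2, 5]
phi(320) = 320 * (1 - 1/2) * (1 - 1/5)
phi(320) = 128


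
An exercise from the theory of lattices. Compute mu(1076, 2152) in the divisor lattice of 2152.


In a divisor lattice, mu(a,b) = mu(b/a) where mu is the classical Mobius function.
b/a = 2152/1076 = 2
Prime factorization of 2: primes [2]
2 is squarefree with 1 prime factor(s), so mu(2) = (-1)^1 = -1


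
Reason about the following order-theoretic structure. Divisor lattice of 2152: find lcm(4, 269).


In a divisor lattice, join = lcm (least common multiple).
gcd(4,269) = 1
lcm(4,269) = 4*269/gcd = 1076/1 = 1076


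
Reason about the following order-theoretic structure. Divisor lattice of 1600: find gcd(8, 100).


In a divisor lattice, meet = gcd (greatest common divisor).
By Euclidean algorithm or factoring: gcd(8,100) = 4


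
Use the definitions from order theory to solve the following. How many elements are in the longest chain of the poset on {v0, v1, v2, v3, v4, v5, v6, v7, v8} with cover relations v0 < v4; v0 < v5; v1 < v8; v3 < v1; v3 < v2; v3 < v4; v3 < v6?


A chain is a totally ordered subset; we count the number of elements in a maximum chain.
Compute, for each element x, the size of the longest chain ending at x:
  v0: 1
  v3: 1
  v7: 1
  v1: 2
  v2: 2
  v5: 2
  ...
A maximum chain: v3 < v1 < v8
Number of elements in the longest chain: 3


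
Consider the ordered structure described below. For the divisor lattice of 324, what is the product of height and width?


Height = length of longest chain minus 1; width = size of largest antichain.
A maximum chain: 1 | 3 | 9 | 27 | 81 | 162 | 324  (height 6).
A maximum antichain: {4, 6, 9}  (width 3).
Product = 6 * 3 = 18


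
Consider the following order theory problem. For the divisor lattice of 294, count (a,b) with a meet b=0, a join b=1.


Complement pair (a,b): a meet b = bottom, a join b = top.
Here: gcd(a,b)=1 and lcm(a,b)=294, i.e. a*b=294 with a,b coprime.
Pairs found: (1,294), (2,147), (3,98), (6,49), ... (4 more)
Total ordered pairs: 8


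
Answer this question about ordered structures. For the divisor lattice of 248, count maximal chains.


A maximal chain goes from the minimum element to a maximal element via cover relations.
Counting all min-to-max paths in the cover graph.
Total maximal chains: 4


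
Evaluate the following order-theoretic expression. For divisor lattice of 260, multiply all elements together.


Divisors of 260: [1, 2, 4, 5, 10, 13, 20, 26, 52, 65, 130, 260]
Product = n^(d(n)/2) = 260^(12/2)
Product = 308915776000000


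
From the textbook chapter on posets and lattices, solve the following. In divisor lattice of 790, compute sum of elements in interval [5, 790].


Interval [5,790] in divisors of 790: [5, 10, 395, 790]
Sum = 1200


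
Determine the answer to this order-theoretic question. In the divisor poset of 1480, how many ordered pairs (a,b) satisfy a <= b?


The order relation is {(a,b) : a <= b}, reflexive so it includes (a,a).
Examples: (1,1), (1,10), (1,148), (1,1480), (1,185), ...
Total ordered pairs: 90


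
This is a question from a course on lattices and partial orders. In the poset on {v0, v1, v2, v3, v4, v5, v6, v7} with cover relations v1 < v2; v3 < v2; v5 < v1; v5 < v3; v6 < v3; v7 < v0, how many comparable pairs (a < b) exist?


A comparable pair {a,b} has a < b or b < a in the order.
Count unordered pairs where one element is strictly below the other.
Examples: {v0,v7}, {v1,v2}, {v1,v5}, {v2,v3}, ...
Total comparable pairs: 8


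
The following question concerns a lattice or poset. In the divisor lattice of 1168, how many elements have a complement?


An element a is complemented if some b has a meet b = bottom, a join b = top.
a is complemented iff gcd(a, n/a)=1, i.e. a is a unitary divisor of 1168.
Complemented elements: 1, 16, 73, 1168
Count: 4


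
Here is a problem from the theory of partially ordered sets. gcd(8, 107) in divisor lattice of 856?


Meet=gcd.
gcd(8,107)=1


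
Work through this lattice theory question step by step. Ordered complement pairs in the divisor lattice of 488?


Complement pair (a,b): a meet b = bottom, a join b = top.
Here: gcd(a,b)=1 and lcm(a,b)=488, i.e. a*b=488 with a,b coprime.
Pairs found: (1,488), (8,61), (61,8), (488,1)
Total ordered pairs: 4


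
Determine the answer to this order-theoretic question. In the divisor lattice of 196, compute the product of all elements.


Divisors of 196: [1, 2, 4, 7, 14, 28, 49, 98, 196]
Product = n^(d(n)/2) = 196^(9/2)
Product = 20661046784


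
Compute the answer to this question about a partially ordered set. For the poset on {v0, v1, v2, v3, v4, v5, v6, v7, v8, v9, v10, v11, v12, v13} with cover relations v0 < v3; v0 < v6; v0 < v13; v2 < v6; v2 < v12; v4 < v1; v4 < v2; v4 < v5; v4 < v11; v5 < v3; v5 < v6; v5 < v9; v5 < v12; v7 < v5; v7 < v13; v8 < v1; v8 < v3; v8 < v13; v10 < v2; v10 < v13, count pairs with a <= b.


The order relation is {(a,b) : a <= b}, reflexive so it includes (a,a).
Examples: (v0,v0), (v0,v13), (v0,v3), (v0,v6), (v1,v1), ...
Total ordered pairs: 44


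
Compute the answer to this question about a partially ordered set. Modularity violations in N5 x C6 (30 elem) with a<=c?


Modular law: if a <= c then a v (b ^ c) = (a v b) ^ c.
Check all triples (a,b,c) with a <= c among 30 elements.
  e.g. a=(a,0), b=(c,0), c=(b,0): lhs=(a,0) != rhs=(b,0)
  e.g. a=(a,0), b=(c,1), c=(b,0): lhs=(a,0) != rhs=(b,0)
Total violating triples: 126


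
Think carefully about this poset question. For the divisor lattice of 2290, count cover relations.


A cover relation a -< b holds when a < b with no c strictly between.
Cover relations:
  1 -< 2
  1 -< 5
  1 -< 229
  2 -< 10
  2 -< 458
  5 -< 10
  5 -< 1145
  10 -< 2290
  ...4 more
Total: 12


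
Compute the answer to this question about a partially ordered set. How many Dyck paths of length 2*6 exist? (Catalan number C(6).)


C(n) = C(2n, n) / (n+1).
C(12, 6) = 924
C(6) = 924 / 7 = 132


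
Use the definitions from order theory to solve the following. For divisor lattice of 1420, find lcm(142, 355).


In a divisor lattice, join = lcm (least common multiple).
Compute lcm iteratively: start with first element, then lcm(current, next).
Elements: [142, 355]
lcm(142,355) = 710
Final lcm = 710


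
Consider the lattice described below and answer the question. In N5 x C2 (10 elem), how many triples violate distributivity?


Distributive law: a ^ (b v c) = (a ^ b) v (a ^ c).
Check all 10^3 = 1000 ordered triples (a,b,c).
  e.g. a=(b,0), b=(a,0), c=(c,0): lhs=(b,0) != rhs=(a,0)
  e.g. a=(b,0), b=(a,0), c=(c,1): lhs=(b,0) != rhs=(a,0)
Total violating triples: 16


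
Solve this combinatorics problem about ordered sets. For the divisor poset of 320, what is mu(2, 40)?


In a divisor lattice, mu(a,b) = mu(b/a) where mu is the classical Mobius function.
b/a = 40/2 = 20
Prime factorization of 20: primes [2, 5]
20 is not squarefree, so mu(20) = 0


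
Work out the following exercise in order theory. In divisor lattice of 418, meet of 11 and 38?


In a divisor lattice, meet = gcd (greatest common divisor).
By Euclidean algorithm or factoring: gcd(11,38) = 1


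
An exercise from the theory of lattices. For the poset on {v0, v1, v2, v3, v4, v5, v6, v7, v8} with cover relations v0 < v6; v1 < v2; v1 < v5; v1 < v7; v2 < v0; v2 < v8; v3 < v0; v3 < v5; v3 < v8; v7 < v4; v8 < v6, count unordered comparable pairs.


A comparable pair {a,b} has a < b or b < a in the order.
Count unordered pairs where one element is strictly below the other.
Examples: {v0,v1}, {v0,v2}, {v0,v3}, {v0,v6}, ...
Total comparable pairs: 17


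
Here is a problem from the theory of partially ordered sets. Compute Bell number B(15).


B(n) = number of set partitions of an n-element set.
B(n) satisfies the recurrence: B(n+1) = sum_k C(n,k)*B(k).
B(15) = 1382958545


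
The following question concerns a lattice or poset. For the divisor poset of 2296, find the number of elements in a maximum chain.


A chain is a totally ordered subset; we count the number of elements in a maximum chain.
Compute, for each element x, the size of the longest chain ending at x:
  1: 1
  2: 2
  7: 2
  41: 2
  4: 3
  8: 4
  ...
A maximum chain: 1 < 2 < 4 < 8 < 56 < 2296
Number of elements in the longest chain: 6


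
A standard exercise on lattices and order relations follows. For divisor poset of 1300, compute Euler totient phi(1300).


phi(n) = n * prod_{p|n} (1 - 1/p).
Prime divisors of 1300: [2, 5, 13]
phi(1300) = 1300 * (1 - 1/2) * (1 - 1/5) * (1 - 1/13)
phi(1300) = 480


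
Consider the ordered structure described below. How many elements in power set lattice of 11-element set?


Power set = 2^n.
2^11 = 2048


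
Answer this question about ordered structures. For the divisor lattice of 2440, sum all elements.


sigma(n) = sum of divisors.
Divisors of 2440: [1, 2, 4, 5, 8, 10, 20, 40, 61, 122, 244, 305, 488, 610, 1220, 2440]
Sum = 5580


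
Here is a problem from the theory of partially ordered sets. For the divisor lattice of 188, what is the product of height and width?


Height = length of longest chain minus 1; width = size of largest antichain.
A maximum chain: 1 | 47 | 94 | 188  (height 3).
A maximum antichain: {2, 47}  (width 2).
Product = 3 * 2 = 6


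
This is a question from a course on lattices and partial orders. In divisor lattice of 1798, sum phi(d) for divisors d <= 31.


Divisors of 1798 up to 31: [1, 2, 29, 31]
phi values: [1, 1, 28, 30]
Sum = 60


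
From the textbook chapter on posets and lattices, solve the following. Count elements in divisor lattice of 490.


Divisors of 490: [1, 2, 5, 7, 10, 14, 35, 49, 70, 98, 245, 490]
Count: 12


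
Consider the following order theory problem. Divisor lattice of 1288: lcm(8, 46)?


Join=lcm.
gcd(8,46)=2
lcm=184


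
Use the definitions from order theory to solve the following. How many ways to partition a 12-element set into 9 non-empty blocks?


S(n,k) = k*S(n-1,k) + S(n-1,k-1).
S(11,9) = 1155, S(11,8) = 11880
S(12,9) = 9*1155 + 11880 = 10395 + 11880
S(12,9) = 22275


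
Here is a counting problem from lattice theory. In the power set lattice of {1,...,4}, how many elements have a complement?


An element a is complemented if some b has a meet b = bottom, a join b = top.
every subset A has complement S\A, so all elements are complemented.
Complemented elements: {}, {1}, {2}, {3}, {4}, {1,2}, ... (10 more)
Count: 16


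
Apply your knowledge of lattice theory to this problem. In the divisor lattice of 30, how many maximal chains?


A maximal chain goes from the minimum element to a maximal element via cover relations.
Counting all min-to-max paths in the cover graph.
Total maximal chains: 6


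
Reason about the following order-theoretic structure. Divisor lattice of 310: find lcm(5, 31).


In a divisor lattice, join = lcm (least common multiple).
gcd(5,31) = 1
lcm(5,31) = 5*31/gcd = 155/1 = 155


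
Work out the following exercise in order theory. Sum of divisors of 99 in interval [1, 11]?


Interval [1,11] in divisors of 99: [1, 11]
Sum = 12


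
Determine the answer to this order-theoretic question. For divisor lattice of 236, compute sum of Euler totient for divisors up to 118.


Divisors of 236 up to 118: [1, 2, 4, 59, 118]
phi values: [1, 1, 2, 58, 58]
Sum = 120


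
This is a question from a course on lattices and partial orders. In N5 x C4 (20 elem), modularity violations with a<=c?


Modular law: if a <= c then a v (b ^ c) = (a v b) ^ c.
Check all triples (a,b,c) with a <= c among 20 elements.
  e.g. a=(a,0), b=(c,0), c=(b,0): lhs=(a,0) != rhs=(b,0)
  e.g. a=(a,0), b=(c,1), c=(b,0): lhs=(a,0) != rhs=(b,0)
Total violating triples: 40


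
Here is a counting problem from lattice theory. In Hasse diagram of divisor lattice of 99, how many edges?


A cover relation a -< b holds when a < b with no c strictly between.
Cover relations:
  1 -< 3
  1 -< 11
  3 -< 9
  3 -< 33
  9 -< 99
  11 -< 33
  33 -< 99
Total: 7


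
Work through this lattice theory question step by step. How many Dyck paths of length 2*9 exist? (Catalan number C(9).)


C(n) = C(2n, n) / (n+1).
C(18, 9) = 48620
C(9) = 48620 / 10 = 4862


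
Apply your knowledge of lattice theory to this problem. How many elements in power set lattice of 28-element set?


Power set = 2^n.
2^28 = 268435456


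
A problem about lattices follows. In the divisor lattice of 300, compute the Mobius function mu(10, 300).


In a divisor lattice, mu(a,b) = mu(b/a) where mu is the classical Mobius function.
b/a = 300/10 = 30
Prime factorization of 30: primes [2, 3, 5]
30 is squarefree with 3 prime factor(s), so mu(30) = (-1)^3 = -1


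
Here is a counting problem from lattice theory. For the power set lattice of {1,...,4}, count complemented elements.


An element a is complemented if some b has a meet b = bottom, a join b = top.
every subset A has complement S\A, so all elements are complemented.
Complemented elements: {}, {1}, {2}, {3}, {4}, {1,2}, ... (10 more)
Count: 16


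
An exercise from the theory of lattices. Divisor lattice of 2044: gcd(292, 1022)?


Meet=gcd.
gcd(292,1022)=146


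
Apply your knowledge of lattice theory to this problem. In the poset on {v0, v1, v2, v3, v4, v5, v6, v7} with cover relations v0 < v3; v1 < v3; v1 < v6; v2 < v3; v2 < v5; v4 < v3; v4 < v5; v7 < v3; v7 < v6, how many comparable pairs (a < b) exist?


A comparable pair {a,b} has a < b or b < a in the order.
Count unordered pairs where one element is strictly below the other.
Examples: {v0,v3}, {v1,v3}, {v1,v6}, {v2,v3}, ...
Total comparable pairs: 9


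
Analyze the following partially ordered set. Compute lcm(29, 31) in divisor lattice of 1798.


In a divisor lattice, join = lcm (least common multiple).
gcd(29,31) = 1
lcm(29,31) = 29*31/gcd = 899/1 = 899


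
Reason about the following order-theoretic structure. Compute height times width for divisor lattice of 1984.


Height = length of longest chain minus 1; width = size of largest antichain.
A maximum chain: 1 | 31 | 62 | 124 | 248 | 496 | 992 | 1984  (height 7).
A maximum antichain: {2, 31}  (width 2).
Product = 7 * 2 = 14


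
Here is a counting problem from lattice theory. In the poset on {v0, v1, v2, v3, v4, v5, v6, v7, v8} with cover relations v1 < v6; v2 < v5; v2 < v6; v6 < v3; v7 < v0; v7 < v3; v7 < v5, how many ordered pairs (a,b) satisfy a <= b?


The order relation is {(a,b) : a <= b}, reflexive so it includes (a,a).
Examples: (v0,v0), (v1,v1), (v1,v3), (v1,v6), (v2,v2), ...
Total ordered pairs: 18


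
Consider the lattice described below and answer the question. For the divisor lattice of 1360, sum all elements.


sigma(n) = sum of divisors.
Divisors of 1360: [1, 2, 4, 5, 8, 10, 16, 17, 20, 34, 40, 68, 80, 85, 136, 170, 272, 340, 680, 1360]
Sum = 3348


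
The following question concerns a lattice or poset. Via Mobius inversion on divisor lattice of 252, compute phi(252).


phi(n) = n * prod_{p|n} (1 - 1/p).
Prime divisors of 252: [2, 3, 7]
phi(252) = 252 * (1 - 1/2) * (1 - 1/3) * (1 - 1/7)
phi(252) = 72


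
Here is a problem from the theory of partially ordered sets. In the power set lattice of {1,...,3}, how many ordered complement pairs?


Complement pair (a,b): a meet b = bottom, a join b = top.
Here: A intersect B = {} and A union B = {1,...,3}.
Pairs found: ({},{1,2,3}), ({1},{2,3}), ({2},{1,3}), ({3},{1,2}), ... (4 more)
Total ordered pairs: 8


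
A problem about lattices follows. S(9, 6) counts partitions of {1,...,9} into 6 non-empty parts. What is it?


S(n,k) = k*S(n-1,k) + S(n-1,k-1).
S(8,6) = 266, S(8,5) = 1050
S(9,6) = 6*266 + 1050 = 1596 + 1050
S(9,6) = 2646


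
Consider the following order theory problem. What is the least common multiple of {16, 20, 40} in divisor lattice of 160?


In a divisor lattice, join = lcm (least common multiple).
Compute lcm iteratively: start with first element, then lcm(current, next).
Elements: [16, 20, 40]
lcm(16,20) = 80
lcm(80,40) = 80
Final lcm = 80


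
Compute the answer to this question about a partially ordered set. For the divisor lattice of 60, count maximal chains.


A maximal chain goes from the minimum element to a maximal element via cover relations.
Counting all min-to-max paths in the cover graph.
Total maximal chains: 12


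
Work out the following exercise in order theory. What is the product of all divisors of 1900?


Divisors of 1900: [1, 2, 4, 5, 10, 19, 20, 25, 38, 50, 76, 95, 100, 190, 380, 475, 950, 1900]
Product = n^(d(n)/2) = 1900^(18/2)
Product = 322687697779000000000000000000


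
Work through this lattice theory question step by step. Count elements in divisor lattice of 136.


Divisors of 136: [1, 2, 4, 8, 17, 34, 68, 136]
Count: 8


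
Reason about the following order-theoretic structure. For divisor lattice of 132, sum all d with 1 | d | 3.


Interval [1,3] in divisors of 132: [1, 3]
Sum = 4


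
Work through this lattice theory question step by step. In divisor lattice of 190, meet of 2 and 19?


In a divisor lattice, meet = gcd (greatest common divisor).
By Euclidean algorithm or factoring: gcd(2,19) = 1


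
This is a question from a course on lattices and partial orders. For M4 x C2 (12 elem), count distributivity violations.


Distributive law: a ^ (b v c) = (a ^ b) v (a ^ c).
Check all 12^3 = 1728 ordered triples (a,b,c).
  e.g. a=(a1,0), b=(a2,0), c=(a3,0): lhs=(a1,0) != rhs=(0,0)
  e.g. a=(a1,0), b=(a2,0), c=(a3,1): lhs=(a1,0) != rhs=(0,0)
Total violating triples: 192


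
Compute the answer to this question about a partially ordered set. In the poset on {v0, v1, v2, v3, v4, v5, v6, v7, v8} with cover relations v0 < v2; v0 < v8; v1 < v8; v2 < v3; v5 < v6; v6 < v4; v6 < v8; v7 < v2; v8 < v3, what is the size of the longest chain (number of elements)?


A chain is a totally ordered subset; we count the number of elements in a maximum chain.
Compute, for each element x, the size of the longest chain ending at x:
  v0: 1
  v1: 1
  v5: 1
  v7: 1
  v6: 2
  v2: 2
  ...
A maximum chain: v5 < v6 < v8 < v3
Number of elements in the longest chain: 4


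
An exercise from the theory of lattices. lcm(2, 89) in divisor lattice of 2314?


Join=lcm.
gcd(2,89)=1
lcm=178


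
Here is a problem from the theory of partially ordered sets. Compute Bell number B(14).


B(n) = number of set partitions of an n-element set.
B(n) satisfies the recurrence: B(n+1) = sum_k C(n,k)*B(k).
B(14) = 190899322


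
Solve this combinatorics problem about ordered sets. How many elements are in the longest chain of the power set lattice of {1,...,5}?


A chain is a totally ordered subset; we count the number of elements in a maximum chain.
Compute, for each element x, the size of the longest chain ending at x:
  {}: 1
  {1}: 2
  {2}: 2
  {3}: 2
  {4}: 2
  {5}: 2
  ...
A maximum chain: {} < {1} < {1,2} < {1,2,3} < {1,2,3,4} < {1,2,3,4,5}
Number of elements in the longest chain: 6


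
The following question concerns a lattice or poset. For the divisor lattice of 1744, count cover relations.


A cover relation a -< b holds when a < b with no c strictly between.
Cover relations:
  1 -< 2
  1 -< 109
  2 -< 4
  2 -< 218
  4 -< 8
  4 -< 436
  8 -< 16
  8 -< 872
  ...5 more
Total: 13


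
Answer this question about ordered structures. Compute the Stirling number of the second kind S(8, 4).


S(n,k) = k*S(n-1,k) + S(n-1,k-1).
S(7,4) = 350, S(7,3) = 301
S(8,4) = 4*350 + 301 = 1400 + 301
S(8,4) = 1701


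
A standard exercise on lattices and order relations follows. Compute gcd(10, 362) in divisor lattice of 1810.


In a divisor lattice, meet = gcd (greatest common divisor).
By Euclidean algorithm or factoring: gcd(10,362) = 2


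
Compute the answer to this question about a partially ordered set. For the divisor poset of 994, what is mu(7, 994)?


In a divisor lattice, mu(a,b) = mu(b/a) where mu is the classical Mobius function.
b/a = 994/7 = 142
Prime factorization of 142: primes [2, 71]
142 is squarefree with 2 prime factor(s), so mu(142) = (-1)^2 = 1


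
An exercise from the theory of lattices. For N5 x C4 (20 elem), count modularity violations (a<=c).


Modular law: if a <= c then a v (b ^ c) = (a v b) ^ c.
Check all triples (a,b,c) with a <= c among 20 elements.
  e.g. a=(a,0), b=(c,0), c=(b,0): lhs=(a,0) != rhs=(b,0)
  e.g. a=(a,0), b=(c,1), c=(b,0): lhs=(a,0) != rhs=(b,0)
Total violating triples: 40


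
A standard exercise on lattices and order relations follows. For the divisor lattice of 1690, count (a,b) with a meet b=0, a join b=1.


Complement pair (a,b): a meet b = bottom, a join b = top.
Here: gcd(a,b)=1 and lcm(a,b)=1690, i.e. a*b=1690 with a,b coprime.
Pairs found: (1,1690), (2,845), (5,338), (10,169), ... (4 more)
Total ordered pairs: 8


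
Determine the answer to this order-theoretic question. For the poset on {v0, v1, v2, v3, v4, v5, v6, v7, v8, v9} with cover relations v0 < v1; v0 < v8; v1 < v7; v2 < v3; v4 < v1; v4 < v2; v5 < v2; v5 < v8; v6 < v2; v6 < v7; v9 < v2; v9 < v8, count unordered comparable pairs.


A comparable pair {a,b} has a < b or b < a in the order.
Count unordered pairs where one element is strictly below the other.
Examples: {v0,v1}, {v0,v7}, {v0,v8}, {v1,v4}, ...
Total comparable pairs: 18


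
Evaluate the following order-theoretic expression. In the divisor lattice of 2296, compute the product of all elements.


Divisors of 2296: [1, 2, 4, 7, 8, 14, 28, 41, 56, 82, 164, 287, 328, 574, 1148, 2296]
Product = n^(d(n)/2) = 2296^(16/2)
Product = 772280501280116853950119936


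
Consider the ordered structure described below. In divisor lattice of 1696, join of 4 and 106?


In a divisor lattice, join = lcm (least common multiple).
gcd(4,106) = 2
lcm(4,106) = 4*106/gcd = 424/2 = 212


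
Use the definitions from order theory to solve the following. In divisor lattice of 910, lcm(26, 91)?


Join=lcm.
gcd(26,91)=13
lcm=182


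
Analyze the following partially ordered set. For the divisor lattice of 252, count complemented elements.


An element a is complemented if some b has a meet b = bottom, a join b = top.
a is complemented iff gcd(a, n/a)=1, i.e. a is a unitary divisor of 252.
Complemented elements: 1, 4, 7, 9, 28, 36, ... (2 more)
Count: 8


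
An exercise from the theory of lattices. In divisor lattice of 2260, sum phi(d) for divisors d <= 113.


Divisors of 2260 up to 113: [1, 2, 4, 5, 10, 20, 113]
phi values: [1, 1, 2, 4, 4, 8, 112]
Sum = 132


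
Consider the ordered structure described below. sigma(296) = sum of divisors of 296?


sigma(n) = sum of divisors.
Divisors of 296: [1, 2, 4, 8, 37, 74, 148, 296]
Sum = 570


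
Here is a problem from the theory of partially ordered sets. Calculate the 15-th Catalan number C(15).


C(n) = C(2n, n) / (n+1).
C(30, 15) = 155117520
C(15) = 155117520 / 16 = 9694845


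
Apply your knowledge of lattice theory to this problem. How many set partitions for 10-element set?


B(n) = number of set partitions of an n-element set.
B(n) satisfies the recurrence: B(n+1) = sum_k C(n,k)*B(k).
B(10) = 115975


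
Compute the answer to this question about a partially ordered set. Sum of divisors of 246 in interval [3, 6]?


Interval [3,6] in divisors of 246: [3, 6]
Sum = 9


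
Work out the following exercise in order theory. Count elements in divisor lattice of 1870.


Divisors of 1870: [1, 2, 5, 10, 11, 17, 22, 34, 55, 85, 110, 170, 187, 374, 935, 1870]
Count: 16


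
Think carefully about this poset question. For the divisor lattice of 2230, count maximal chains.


A maximal chain goes from the minimum element to a maximal element via cover relations.
Counting all min-to-max paths in the cover graph.
Total maximal chains: 6


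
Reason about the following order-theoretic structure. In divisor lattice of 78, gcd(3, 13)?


Meet=gcd.
gcd(3,13)=1


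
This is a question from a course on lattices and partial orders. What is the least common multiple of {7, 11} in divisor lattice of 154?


In a divisor lattice, join = lcm (least common multiple).
Compute lcm iteratively: start with first element, then lcm(current, next).
Elements: [7, 11]
lcm(7,11) = 77
Final lcm = 77


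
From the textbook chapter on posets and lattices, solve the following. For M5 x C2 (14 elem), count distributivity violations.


Distributive law: a ^ (b v c) = (a ^ b) v (a ^ c).
Check all 14^3 = 2744 ordered triples (a,b,c).
  e.g. a=(a1,0), b=(a2,0), c=(a3,0): lhs=(a1,0) != rhs=(0,0)
  e.g. a=(a1,0), b=(a2,0), c=(a3,1): lhs=(a1,0) != rhs=(0,0)
Total violating triples: 480


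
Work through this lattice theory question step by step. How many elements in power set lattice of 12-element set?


Power set = 2^n.
2^12 = 4096


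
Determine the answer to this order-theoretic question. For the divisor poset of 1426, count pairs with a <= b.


The order relation is {(a,b) : a <= b}, reflexive so it includes (a,a).
Examples: (1,1), (1,1426), (1,2), (1,23), (1,31), ...
Total ordered pairs: 27


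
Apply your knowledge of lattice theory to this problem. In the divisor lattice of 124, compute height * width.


Height = length of longest chain minus 1; width = size of largest antichain.
A maximum chain: 1 | 31 | 62 | 124  (height 3).
A maximum antichain: {2, 31}  (width 2).
Product = 3 * 2 = 6


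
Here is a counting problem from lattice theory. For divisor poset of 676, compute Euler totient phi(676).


phi(n) = n * prod_{p|n} (1 - 1/p).
Prime divisors of 676: [2, 13]
phi(676) = 676 * (1 - 1/2) * (1 - 1/13)
phi(676) = 312


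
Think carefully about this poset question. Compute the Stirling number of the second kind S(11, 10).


S(n,k) = k*S(n-1,k) + S(n-1,k-1).
S(10,10) = 1, S(10,9) = 45
S(11,10) = 10*1 + 45 = 10 + 45
S(11,10) = 55


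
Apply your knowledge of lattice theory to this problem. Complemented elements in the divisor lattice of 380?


An element a is complemented if some b has a meet b = bottom, a join b = top.
a is complemented iff gcd(a, n/a)=1, i.e. a is a unitary divisor of 380.
Complemented elements: 1, 4, 5, 19, 20, 76, ... (2 more)
Count: 8


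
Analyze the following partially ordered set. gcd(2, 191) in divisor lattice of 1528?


Meet=gcd.
gcd(2,191)=1


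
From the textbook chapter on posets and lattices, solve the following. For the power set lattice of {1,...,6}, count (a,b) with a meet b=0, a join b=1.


Complement pair (a,b): a meet b = bottom, a join b = top.
Here: A intersect B = {} and A union B = {1,...,6}.
Pairs found: ({},{1,2,3,4,5,6}), ({1},{2,3,4,5,6}), ({2},{1,3,4,5,6}), ({3},{1,2,4,5,6}), ... (60 more)
Total ordered pairs: 64


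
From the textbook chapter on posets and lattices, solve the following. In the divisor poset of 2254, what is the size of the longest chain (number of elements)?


A chain is a totally ordered subset; we count the number of elements in a maximum chain.
Compute, for each element x, the size of the longest chain ending at x:
  1: 1
  2: 2
  7: 2
  23: 2
  49: 3
  14: 3
  ...
A maximum chain: 1 < 2 < 14 < 98 < 2254
Number of elements in the longest chain: 5


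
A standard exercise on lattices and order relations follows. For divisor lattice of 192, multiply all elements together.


Divisors of 192: [1, 2, 3, 4, 6, 8, 12, 16, 24, 32, 48, 64, 96, 192]
Product = n^(d(n)/2) = 192^(14/2)
Product = 9618527719784448


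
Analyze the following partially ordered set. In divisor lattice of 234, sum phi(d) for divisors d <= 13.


Divisors of 234 up to 13: [1, 2, 3, 6, 9, 13]
phi values: [1, 1, 2, 2, 6, 12]
Sum = 24


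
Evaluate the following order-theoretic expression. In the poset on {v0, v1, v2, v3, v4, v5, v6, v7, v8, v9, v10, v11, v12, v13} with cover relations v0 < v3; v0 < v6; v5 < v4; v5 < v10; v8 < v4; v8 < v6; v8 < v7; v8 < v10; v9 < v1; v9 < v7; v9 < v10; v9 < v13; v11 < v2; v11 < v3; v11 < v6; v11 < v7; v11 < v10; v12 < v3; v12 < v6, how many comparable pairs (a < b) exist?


A comparable pair {a,b} has a < b or b < a in the order.
Count unordered pairs where one element is strictly below the other.
Examples: {v0,v3}, {v0,v6}, {v1,v9}, {v2,v11}, ...
Total comparable pairs: 19
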